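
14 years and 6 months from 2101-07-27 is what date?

Counting forward 14 years and 6 months from July 27, 2101.
+14 years → 2115; month 7 + 6 = 13, which is month 1 of year 2116 → January 2116.
Day 27 is valid in January, giving January 27, 2116.

January 27, 2116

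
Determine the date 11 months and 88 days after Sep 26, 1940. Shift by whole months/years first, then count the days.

November 22, 1941

Advancing 11 months and 88 days from September 26, 1940: first the month/year part, then the days.
month 9 + 11 = 20, which is month 8 of year 1941 → August 1941.
Day 26 is valid in August, giving August 26, 1941.
Now add 88 days from August 26, 1941.
August has 31 days, so 31 − 26 = 5 days remain after August 26, 1941; 88 − 5 = 83 left.
September 1941 has 30 days: 83 − 30 = 53 left.
October 1941 has 31 days: 53 − 31 = 22 left.
22 days into November 1941 → November 22, 1941.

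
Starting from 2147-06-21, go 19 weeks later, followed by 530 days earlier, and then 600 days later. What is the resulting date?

Counting forward 19 weeks (= 133 days) from June 21, 2147:
June has 30 days, so 30 − 21 = 9 days remain after June 21, 2147; 133 − 9 = 124 left.
July 2147 has 31 days: 124 − 31 = 93 left.
August 2147 has 31 days: 93 − 31 = 62 left.
September 2147 has 30 days: 62 − 30 = 32 left.
October 2147 has 31 days: 32 − 31 = 1 left.
1 day into November 2147 → November 1, 2147.
Going back 530 days from November 1, 2147:
Going back 1 day from November 1, 2147 reaches the end of the previous month; 530 − 1 = 529 left.
October 2147 has 31 days: 529 − 31 = 498 left.
September 2147 has 30 days: 498 − 30 = 468 left.
August 2147 has 31 days: 468 − 31 = 437 left.
July 2147 has 31 days: 437 − 31 = 406 left.
June 2147 has 30 days: 406 − 30 = 376 left.
May 2147 has 31 days: 376 − 31 = 345 left.
April 2147 has 30 days: 345 − 30 = 315 left.
March 2147 has 31 days: 315 − 31 = 284 left.
February 2147 has 28 days (2147 is not a leap year): 284 − 28 = 256 left.
January 2147 has 31 days: 256 − 31 = 225 left.
December 2146 has 31 days: 225 − 31 = 194 left.
November 2146 has 30 days: 194 − 30 = 164 left.
October 2146 has 31 days: 164 − 31 = 133 left.
September 2146 has 30 days: 133 − 30 = 103 left.
August 2146 has 31 days: 103 − 31 = 72 left.
July 2146 has 31 days: 72 − 31 = 41 left.
June 2146 has 30 days: 41 − 30 = 11 left.
May 2146 has 31 days; 31 − 11 = 20 → May 20, 2146.
Counting forward 600 days from May 20, 2146:
May has 31 days, so 31 − 20 = 11 days remain after May 20, 2146; 600 − 11 = 589 left.
June 2146 has 30 days: 589 − 30 = 559 left.
July 2146 has 31 days: 559 − 31 = 528 left.
August 2146 has 31 days: 528 − 31 = 497 left.
September 2146 has 30 days: 497 − 30 = 467 left.
October 2146 has 31 days: 467 − 31 = 436 left.
November 2146 has 30 days: 436 − 30 = 406 left.
December 2146 has 31 days: 406 − 31 = 375 left.
January 2147 has 31 days: 375 − 31 = 344 left.
February 2147 has 28 days (2147 is not a leap year): 344 − 28 = 316 left.
March 2147 has 31 days: 316 − 31 = 285 left.
April 2147 has 30 days: 285 − 30 = 255 left.
May 2147 has 31 days: 255 − 31 = 224 left.
June 2147 has 30 days: 224 − 30 = 194 left.
July 2147 has 31 days: 194 − 31 = 163 left.
August 2147 has 31 days: 163 − 31 = 132 left.
September 2147 has 30 days: 132 − 30 = 102 left.
October 2147 has 31 days: 102 − 31 = 71 left.
November 2147 has 30 days: 71 − 30 = 41 left.
December 2147 has 31 days: 41 − 31 = 10 left.
10 days into January 2148 → January 10, 2148.

January 10, 2148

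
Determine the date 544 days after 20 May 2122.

Advancing 544 days from May 20, 2122.
May has 31 days, so 31 − 20 = 11 days remain after May 20, 2122; 544 − 11 = 533 left.
June 2122 has 30 days: 533 − 30 = 503 left.
July 2122 has 31 days: 503 − 31 = 472 left.
August 2122 has 31 days: 472 − 31 = 441 left.
September 2122 has 30 days: 441 − 30 = 411 left.
October 2122 has 31 days: 411 − 31 = 380 left.
November 2122 has 30 days: 380 − 30 = 350 left.
December 2122 has 31 days: 350 − 31 = 319 left.
January 2123 has 31 days: 319 − 31 = 288 left.
February 2123 has 28 days (2123 is not a leap year): 288 − 28 = 260 left.
March 2123 has 31 days: 260 − 31 = 229 left.
April 2123 has 30 days: 229 − 30 = 199 left.
May 2123 has 31 days: 199 − 31 = 168 left.
June 2123 has 30 days: 168 − 30 = 138 left.
July 2123 has 31 days: 138 − 31 = 107 left.
August 2123 has 31 days: 107 − 31 = 76 left.
September 2123 has 30 days: 76 − 30 = 46 left.
October 2123 has 31 days: 46 − 31 = 15 left.
15 days into November 2123 → November 15, 2123.

November 15, 2123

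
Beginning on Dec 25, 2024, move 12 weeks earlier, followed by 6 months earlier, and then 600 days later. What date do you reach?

November 23, 2025

Counting back 12 weeks (= 84 days) from December 25, 2024:
Going back 25 days from December 25, 2024 reaches the end of the previous month; 84 − 25 = 59 left.
November 2024 has 30 days: 59 − 30 = 29 left.
October 2024 has 31 days; 31 − 29 = 2 → October 2, 2024.
Going back 6 months from October 2, 2024:
month 10 − 6 = 4 → April 2024.
Day 2 is valid in April, giving April 2, 2024.
Adding 600 days from April 2, 2024:
April has 30 days, so 30 − 2 = 28 days remain after April 2, 2024; 600 − 28 = 572 left.
May 2024 has 31 days: 572 − 31 = 541 left.
June 2024 has 30 days: 541 − 30 = 511 left.
July 2024 has 31 days: 511 − 31 = 480 left.
August 2024 has 31 days: 480 − 31 = 449 left.
September 2024 has 30 days: 449 − 30 = 419 left.
October 2024 has 31 days: 419 − 31 = 388 left.
November 2024 has 30 days: 388 − 30 = 358 left.
December 2024 has 31 days: 358 − 31 = 327 left.
January 2025 has 31 days: 327 − 31 = 296 left.
February 2025 has 28 days (2025 is not a leap year): 296 − 28 = 268 left.
March 2025 has 31 days: 268 − 31 = 237 left.
April 2025 has 30 days: 237 − 30 = 207 left.
May 2025 has 31 days: 207 − 31 = 176 left.
June 2025 has 30 days: 176 − 30 = 146 left.
July 2025 has 31 days: 146 − 31 = 115 left.
August 2025 has 31 days: 115 − 31 = 84 left.
September 2025 has 30 days: 84 − 30 = 54 left.
October 2025 has 31 days: 54 − 31 = 23 left.
23 days into November 2025 → November 23, 2025.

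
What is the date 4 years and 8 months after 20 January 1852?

September 20, 1856

Adding 4 years and 8 months from January 20, 1852.
+4 years → 1856; month 1 + 8 = 9 → September 1856.
Day 20 is valid in September, giving September 20, 1856.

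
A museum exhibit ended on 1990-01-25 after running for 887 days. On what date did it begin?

August 22, 1987

Subtracting 887 days from January 25, 1990.
Going back 25 days from January 25, 1990 reaches the end of the previous month; 887 − 25 = 862 left.
December 1989 has 31 days: 862 − 31 = 831 left.
November 1989 has 30 days: 831 − 30 = 801 left.
October 1989 has 31 days: 801 − 31 = 770 left.
September 1989 has 30 days: 770 − 30 = 740 left.
August 1989 has 31 days: 740 − 31 = 709 left.
July 1989 has 31 days: 709 − 31 = 678 left.
June 1989 has 30 days: 678 − 30 = 648 left.
May 1989 has 31 days: 648 − 31 = 617 left.
April 1989 has 30 days: 617 − 30 = 587 left.
March 1989 has 31 days: 587 − 31 = 556 left.
February 1989 has 28 days (1989 is not a leap year): 556 − 28 = 528 left.
January 1989 has 31 days: 528 − 31 = 497 left.
December 1988 has 31 days: 497 − 31 = 466 left.
November 1988 has 30 days: 466 − 30 = 436 left.
October 1988 has 31 days: 436 − 31 = 405 left.
September 1988 has 30 days: 405 − 30 = 375 left.
August 1988 has 31 days: 375 − 31 = 344 left.
July 1988 has 31 days: 344 − 31 = 313 left.
June 1988 has 30 days: 313 − 30 = 283 left.
May 1988 has 31 days: 283 − 31 = 252 left.
April 1988 has 30 days: 252 − 30 = 222 left.
March 1988 has 31 days: 222 − 31 = 191 left.
February 1988 has 29 days (1988 is a leap year): 191 − 29 = 162 left.
January 1988 has 31 days: 162 − 31 = 131 left.
December 1987 has 31 days: 131 − 31 = 100 left.
November 1987 has 30 days: 100 − 30 = 70 left.
October 1987 has 31 days: 70 − 31 = 39 left.
September 1987 has 30 days: 39 − 30 = 9 left.
August 1987 has 31 days; 31 − 9 = 22 → August 22, 1987.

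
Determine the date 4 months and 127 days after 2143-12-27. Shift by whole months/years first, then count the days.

Adding 4 months and 127 days from December 27, 2143: first the month/year part, then the days.
month 12 + 4 = 16, which is month 4 of year 2144 → April 2144.
Day 27 is valid in April, giving April 27, 2144.
Now add 127 days from April 27, 2144.
April has 30 days, so 30 − 27 = 3 days remain after April 27, 2144; 127 − 3 = 124 left.
May 2144 has 31 days: 124 − 31 = 93 left.
June 2144 has 30 days: 93 − 30 = 63 left.
July 2144 has 31 days: 63 − 31 = 32 left.
August 2144 has 31 days: 32 − 31 = 1 left.
1 day into September 2144 → September 1, 2144.

September 1, 2144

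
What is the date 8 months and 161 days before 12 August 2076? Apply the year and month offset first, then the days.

Subtracting 8 months and 161 days from August 12, 2076: first the month/year part, then the days.
month 8 − 8 = 0, which is month 12 of year 2075 → December 2075.
Day 12 is valid in December, giving December 12, 2075.
Now subtract 161 days from December 12, 2075.
Going back 12 days from December 12, 2075 reaches the end of the previous month; 161 − 12 = 149 left.
November 2075 has 30 days: 149 − 30 = 119 left.
October 2075 has 31 days: 119 − 31 = 88 left.
September 2075 has 30 days: 88 − 30 = 58 left.
August 2075 has 31 days: 58 − 31 = 27 left.
July 2075 has 31 days; 31 − 27 = 4 → July 4, 2075.

July 4, 2075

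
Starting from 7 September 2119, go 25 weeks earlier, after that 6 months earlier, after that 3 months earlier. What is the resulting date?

June 16, 2118

Counting back 25 weeks (= 175 days) from September 7, 2119:
Going back 7 days from September 7, 2119 reaches the end of the previous month; 175 − 7 = 168 left.
August 2119 has 31 days: 168 − 31 = 137 left.
July 2119 has 31 days: 137 − 31 = 106 left.
June 2119 has 30 days: 106 − 30 = 76 left.
May 2119 has 31 days: 76 − 31 = 45 left.
April 2119 has 30 days: 45 − 30 = 15 left.
March 2119 has 31 days; 31 − 15 = 16 → March 16, 2119.
Subtracting 6 months from March 16, 2119:
month 3 − 6 = -3, which is month 9 of year 2118 → September 2118.
Day 16 is valid in September, giving September 16, 2118.
Counting back 3 months from September 16, 2118:
month 9 − 3 = 6 → June 2118.
Day 16 is valid in June, giving June 16, 2118.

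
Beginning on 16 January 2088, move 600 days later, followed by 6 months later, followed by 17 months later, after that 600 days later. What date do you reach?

March 29, 2093

Advancing 600 days from January 16, 2088:
January has 31 days, so 31 − 16 = 15 days remain after January 16, 2088; 600 − 15 = 585 left.
February 2088 has 29 days (2088 is a leap year): 585 − 29 = 556 left.
March 2088 has 31 days: 556 − 31 = 525 left.
April 2088 has 30 days: 525 − 30 = 495 left.
May 2088 has 31 days: 495 − 31 = 464 left.
June 2088 has 30 days: 464 − 30 = 434 left.
July 2088 has 31 days: 434 − 31 = 403 left.
August 2088 has 31 days: 403 − 31 = 372 left.
September 2088 has 30 days: 372 − 30 = 342 left.
October 2088 has 31 days: 342 − 31 = 311 left.
November 2088 has 30 days: 311 − 30 = 281 left.
December 2088 has 31 days: 281 − 31 = 250 left.
January 2089 has 31 days: 250 − 31 = 219 left.
February 2089 has 28 days (2089 is not a leap year): 219 − 28 = 191 left.
March 2089 has 31 days: 191 − 31 = 160 left.
April 2089 has 30 days: 160 − 30 = 130 left.
May 2089 has 31 days: 130 − 31 = 99 left.
June 2089 has 30 days: 99 − 30 = 69 left.
July 2089 has 31 days: 69 − 31 = 38 left.
August 2089 has 31 days: 38 − 31 = 7 left.
7 days into September 2089 → September 7, 2089.
Counting forward 6 months from September 7, 2089:
month 9 + 6 = 15, which is month 3 of year 2090 → March 2090.
Day 7 is valid in March, giving March 7, 2090.
Counting forward 17 months from March 7, 2090:
month 3 + 17 = 20, which is month 8 of year 2091 → August 2091.
Day 7 is valid in August, giving August 7, 2091.
Advancing 600 days from August 7, 2091:
August has 31 days, so 31 − 7 = 24 days remain after August 7, 2091; 600 − 24 = 576 left.
September 2091 has 30 days: 576 − 30 = 546 left.
October 2091 has 31 days: 546 − 31 = 515 left.
November 2091 has 30 days: 515 − 30 = 485 left.
December 2091 has 31 days: 485 − 31 = 454 left.
January 2092 has 31 days: 454 − 31 = 423 left.
February 2092 has 29 days (2092 is a leap year): 423 − 29 = 394 left.
March 2092 has 31 days: 394 − 31 = 363 left.
April 2092 has 30 days: 363 − 30 = 333 left.
May 2092 has 31 days: 333 − 31 = 302 left.
June 2092 has 30 days: 302 − 30 = 272 left.
July 2092 has 31 days: 272 − 31 = 241 left.
August 2092 has 31 days: 241 − 31 = 210 left.
September 2092 has 30 days: 210 − 30 = 180 left.
October 2092 has 31 days: 180 − 31 = 149 left.
November 2092 has 30 days: 149 − 30 = 119 left.
December 2092 has 31 days: 119 − 31 = 88 left.
January 2093 has 31 days: 88 − 31 = 57 left.
February 2093 has 28 days (2093 is not a leap year): 57 − 28 = 29 left.
29 days into March 2093 → March 29, 2093.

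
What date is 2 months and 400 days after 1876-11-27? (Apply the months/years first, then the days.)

Advancing 2 months and 400 days from November 27, 1876: first the month/year part, then the days.
month 11 + 2 = 13, which is month 1 of year 1877 → January 1877.
Day 27 is valid in January, giving January 27, 1877.
Now add 400 days from January 27, 1877.
January has 31 days, so 31 − 27 = 4 days remain after January 27, 1877; 400 − 4 = 396 left.
February 1877 has 28 days (1877 is not a leap year): 396 − 28 = 368 left.
March 1877 has 31 days: 368 − 31 = 337 left.
April 1877 has 30 days: 337 − 30 = 307 left.
May 1877 has 31 days: 307 − 31 = 276 left.
June 1877 has 30 days: 276 − 30 = 246 left.
July 1877 has 31 days: 246 − 31 = 215 left.
August 1877 has 31 days: 215 − 31 = 184 left.
September 1877 has 30 days: 184 − 30 = 154 left.
October 1877 has 31 days: 154 − 31 = 123 left.
November 1877 has 30 days: 123 − 30 = 93 left.
December 1877 has 31 days: 93 − 31 = 62 left.
January 1878 has 31 days: 62 − 31 = 31 left.
February 1878 has 28 days (1878 is not a leap year): 31 − 28 = 3 left.
3 days into March 1878 → March 3, 1878.

March 3, 1878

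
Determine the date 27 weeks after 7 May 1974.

November 12, 1974

Adding 27 weeks = 189 days from May 7, 1974.
May has 31 days, so 31 − 7 = 24 days remain after May 7, 1974; 189 − 24 = 165 left.
June 1974 has 30 days: 165 − 30 = 135 left.
July 1974 has 31 days: 135 − 31 = 104 left.
August 1974 has 31 days: 104 − 31 = 73 left.
September 1974 has 30 days: 73 − 30 = 43 left.
October 1974 has 31 days: 43 − 31 = 12 left.
12 days into November 1974 → November 12, 1974.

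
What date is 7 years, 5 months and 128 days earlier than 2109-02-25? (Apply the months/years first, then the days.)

May 20, 2101

Going back 7 years, 5 months and 128 days from February 25, 2109: first the month/year part, then the days.
-7 years → 2102; month 2 − 5 = -3, which is month 9 of year 2101 → September 2101.
Day 25 is valid in September, giving September 25, 2101.
Now subtract 128 days from September 25, 2101.
Going back 25 days from September 25, 2101 reaches the end of the previous month; 128 − 25 = 103 left.
August 2101 has 31 days: 103 − 31 = 72 left.
July 2101 has 31 days: 72 − 31 = 41 left.
June 2101 has 30 days: 41 − 30 = 11 left.
May 2101 has 31 days; 31 − 11 = 20 → May 20, 2101.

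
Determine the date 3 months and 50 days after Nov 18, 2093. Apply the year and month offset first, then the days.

April 9, 2094

Adding 3 months and 50 days from November 18, 2093: first the month/year part, then the days.
month 11 + 3 = 14, which is month 2 of year 2094 → February 2094.
Day 18 is valid in February, giving February 18, 2094.
Now add 50 days from February 18, 2094.
February has 28 days, so 28 − 18 = 10 days remain after February 18, 2094; 50 − 10 = 40 left.
March 2094 has 31 days: 40 − 31 = 9 left.
9 days into April 2094 → April 9, 2094.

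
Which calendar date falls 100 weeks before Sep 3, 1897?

Subtracting 100 weeks = 700 days from September 3, 1897.
Going back 3 days from September 3, 1897 reaches the end of the previous month; 700 − 3 = 697 left.
August 1897 has 31 days: 697 − 31 = 666 left.
July 1897 has 31 days: 666 − 31 = 635 left.
June 1897 has 30 days: 635 − 30 = 605 left.
May 1897 has 31 days: 605 − 31 = 574 left.
April 1897 has 30 days: 574 − 30 = 544 left.
March 1897 has 31 days: 544 − 31 = 513 left.
February 1897 has 28 days (1897 is not a leap year): 513 − 28 = 485 left.
January 1897 has 31 days: 485 − 31 = 454 left.
December 1896 has 31 days: 454 − 31 = 423 left.
November 1896 has 30 days: 423 − 30 = 393 left.
October 1896 has 31 days: 393 − 31 = 362 left.
September 1896 has 30 days: 362 − 30 = 332 left.
August 1896 has 31 days: 332 − 31 = 301 left.
July 1896 has 31 days: 301 − 31 = 270 left.
June 1896 has 30 days: 270 − 30 = 240 left.
May 1896 has 31 days: 240 − 31 = 209 left.
April 1896 has 30 days: 209 − 30 = 179 left.
March 1896 has 31 days: 179 − 31 = 148 left.
February 1896 has 29 days (1896 is a leap year): 148 − 29 = 119 left.
January 1896 has 31 days: 119 − 31 = 88 left.
December 1895 has 31 days: 88 − 31 = 57 left.
November 1895 has 30 days: 57 − 30 = 27 left.
October 1895 has 31 days; 31 − 27 = 4 → October 4, 1895.

October 4, 1895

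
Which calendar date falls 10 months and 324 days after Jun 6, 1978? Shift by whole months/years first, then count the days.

Advancing 10 months and 324 days from June 6, 1978: first the month/year part, then the days.
month 6 + 10 = 16, which is month 4 of year 1979 → April 1979.
Day 6 is valid in April, giving April 6, 1979.
Now add 324 days from April 6, 1979.
April has 30 days, so 30 − 6 = 24 days remain after April 6, 1979; 324 − 24 = 300 left.
May 1979 has 31 days: 300 − 31 = 269 left.
June 1979 has 30 days: 269 − 30 = 239 left.
July 1979 has 31 days: 239 − 31 = 208 left.
August 1979 has 31 days: 208 − 31 = 177 left.
September 1979 has 30 days: 177 − 30 = 147 left.
October 1979 has 31 days: 147 − 31 = 116 left.
November 1979 has 30 days: 116 − 30 = 86 left.
December 1979 has 31 days: 86 − 31 = 55 left.
January 1980 has 31 days: 55 − 31 = 24 left.
24 days into February 1980 → February 24, 1980.

February 24, 1980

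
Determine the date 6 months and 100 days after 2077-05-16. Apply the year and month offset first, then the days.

Advancing 6 months and 100 days from May 16, 2077: first the month/year part, then the days.
month 5 + 6 = 11 → November 2077.
Day 16 is valid in November, giving November 16, 2077.
Now add 100 days from November 16, 2077.
November has 30 days, so 30 − 16 = 14 days remain after November 16, 2077; 100 − 14 = 86 left.
December 2077 has 31 days: 86 − 31 = 55 left.
January 2078 has 31 days: 55 − 31 = 24 left.
24 days into February 2078 → February 24, 2078.

February 24, 2078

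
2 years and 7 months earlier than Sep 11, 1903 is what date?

Going back 2 years and 7 months from September 11, 1903.
-2 years → 1901; month 9 − 7 = 2 → February 1901.
Day 11 is valid in February, giving February 11, 1901.

February 11, 1901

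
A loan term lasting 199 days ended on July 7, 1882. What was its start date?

December 20, 1881

Counting back 199 days from July 7, 1882.
Going back 7 days from July 7, 1882 reaches the end of the previous month; 199 − 7 = 192 left.
June 1882 has 30 days: 192 − 30 = 162 left.
May 1882 has 31 days: 162 − 31 = 131 left.
April 1882 has 30 days: 131 − 30 = 101 left.
March 1882 has 31 days: 101 − 31 = 70 left.
February 1882 has 28 days (1882 is not a leap year): 70 − 28 = 42 left.
January 1882 has 31 days: 42 − 31 = 11 left.
December 1881 has 31 days; 31 − 11 = 20 → December 20, 1881.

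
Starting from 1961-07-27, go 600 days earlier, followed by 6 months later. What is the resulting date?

June 5, 1960

Going back 600 days from July 27, 1961:
Going back 27 days from July 27, 1961 reaches the end of the previous month; 600 − 27 = 573 left.
June 1961 has 30 days: 573 − 30 = 543 left.
May 1961 has 31 days: 543 − 31 = 512 left.
April 1961 has 30 days: 512 − 30 = 482 left.
March 1961 has 31 days: 482 − 31 = 451 left.
February 1961 has 28 days (1961 is not a leap year): 451 − 28 = 423 left.
January 1961 has 31 days: 423 − 31 = 392 left.
December 1960 has 31 days: 392 − 31 = 361 left.
November 1960 has 30 days: 361 − 30 = 331 left.
October 1960 has 31 days: 331 − 31 = 300 left.
September 1960 has 30 days: 300 − 30 = 270 left.
August 1960 has 31 days: 270 − 31 = 239 left.
July 1960 has 31 days: 239 − 31 = 208 left.
June 1960 has 30 days: 208 − 30 = 178 left.
May 1960 has 31 days: 178 − 31 = 147 left.
April 1960 has 30 days: 147 − 30 = 117 left.
March 1960 has 31 days: 117 − 31 = 86 left.
February 1960 has 29 days (1960 is a leap year): 86 − 29 = 57 left.
January 1960 has 31 days: 57 − 31 = 26 left.
December 1959 has 31 days; 31 − 26 = 5 → December 5, 1959.
Counting forward 6 months from December 5, 1959:
month 12 + 6 = 18, which is month 6 of year 1960 → June 1960.
Day 5 is valid in June, giving June 5, 1960.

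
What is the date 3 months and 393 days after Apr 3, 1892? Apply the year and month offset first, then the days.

Adding 3 months and 393 days from April 3, 1892: first the month/year part, then the days.
month 4 + 3 = 7 → July 1892.
Day 3 is valid in July, giving July 3, 1892.
Now add 393 days from July 3, 1892.
July has 31 days, so 31 − 3 = 28 days remain after July 3, 1892; 393 − 28 = 365 left.
August 1892 has 31 days: 365 − 31 = 334 left.
September 1892 has 30 days: 334 − 30 = 304 left.
October 1892 has 31 days: 304 − 31 = 273 left.
November 1892 has 30 days: 273 − 30 = 243 left.
December 1892 has 31 days: 243 − 31 = 212 left.
January 1893 has 31 days: 212 − 31 = 181 left.
February 1893 has 28 days (1893 is not a leap year): 181 − 28 = 153 left.
March 1893 has 31 days: 153 − 31 = 122 left.
April 1893 has 30 days: 122 − 30 = 92 left.
May 1893 has 31 days: 92 − 31 = 61 left.
June 1893 has 30 days: 61 − 30 = 31 left.
31 days into July 1893 → July 31, 1893.

July 31, 1893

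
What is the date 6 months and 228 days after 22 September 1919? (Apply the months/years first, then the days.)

November 5, 1920

Adding 6 months and 228 days from September 22, 1919: first the month/year part, then the days.
month 9 + 6 = 15, which is month 3 of year 1920 → March 1920.
Day 22 is valid in March, giving March 22, 1920.
Now add 228 days from March 22, 1920.
March has 31 days, so 31 − 22 = 9 days remain after March 22, 1920; 228 − 9 = 219 left.
April 1920 has 30 days: 219 − 30 = 189 left.
May 1920 has 31 days: 189 − 31 = 158 left.
June 1920 has 30 days: 158 − 30 = 128 left.
July 1920 has 31 days: 128 − 31 = 97 left.
August 1920 has 31 days: 97 − 31 = 66 left.
September 1920 has 30 days: 66 − 30 = 36 left.
October 1920 has 31 days: 36 − 31 = 5 left.
5 days into November 1920 → November 5, 1920.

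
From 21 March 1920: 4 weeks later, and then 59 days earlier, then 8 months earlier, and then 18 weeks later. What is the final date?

Adding 4 weeks (= 28 days) from March 21, 1920:
March has 31 days, so 31 − 21 = 10 days remain after March 21, 1920; 28 − 10 = 18 left.
18 days into April 1920 → April 18, 1920.
Counting back 59 days from April 18, 1920:
Going back 18 days from April 18, 1920 reaches the end of the previous month; 59 − 18 = 41 left.
March 1920 has 31 days: 41 − 31 = 10 left.
February 1920 has 29 days; 29 − 10 = 19 → February 19, 1920.
Subtracting 8 months from February 19, 1920:
month 2 − 8 = -6, which is month 6 of year 1919 → June 1919.
Day 19 is valid in June, giving June 19, 1919.
Adding 18 weeks (= 126 days) from June 19, 1919:
June has 30 days, so 30 − 19 = 11 days remain after June 19, 1919; 126 − 11 = 115 left.
July 1919 has 31 days: 115 − 31 = 84 left.
August 1919 has 31 days: 84 − 31 = 53 left.
September 1919 has 30 days: 53 − 30 = 23 left.
23 days into October 1919 → October 23, 1919.

October 23, 1919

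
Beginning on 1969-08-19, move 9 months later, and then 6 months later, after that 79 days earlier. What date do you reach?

Adding 9 months from August 19, 1969:
month 8 + 9 = 17, which is month 5 of year 1970 → May 1970.
Day 19 is valid in May, giving May 19, 1970.
Counting forward 6 months from May 19, 1970:
month 5 + 6 = 11 → November 1970.
Day 19 is valid in November, giving November 19, 1970.
Counting back 79 days from November 19, 1970:
Going back 19 days from November 19, 1970 reaches the end of the previous month; 79 − 19 = 60 left.
October 1970 has 31 days: 60 − 31 = 29 left.
September 1970 has 30 days; 30 − 29 = 1 → September 1, 1970.

September 1, 1970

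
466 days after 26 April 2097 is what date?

August 5, 2098

Adding 466 days from April 26, 2097.
April has 30 days, so 30 − 26 = 4 days remain after April 26, 2097; 466 − 4 = 462 left.
May 2097 has 31 days: 462 − 31 = 431 left.
June 2097 has 30 days: 431 − 30 = 401 left.
July 2097 has 31 days: 401 − 31 = 370 left.
August 2097 has 31 days: 370 − 31 = 339 left.
September 2097 has 30 days: 339 − 30 = 309 left.
October 2097 has 31 days: 309 − 31 = 278 left.
November 2097 has 30 days: 278 − 30 = 248 left.
December 2097 has 31 days: 248 − 31 = 217 left.
January 2098 has 31 days: 217 − 31 = 186 left.
February 2098 has 28 days (2098 is not a leap year): 186 − 28 = 158 left.
March 2098 has 31 days: 158 − 31 = 127 left.
April 2098 has 30 days: 127 − 30 = 97 left.
May 2098 has 31 days: 97 − 31 = 66 left.
June 2098 has 30 days: 66 − 30 = 36 left.
July 2098 has 31 days: 36 − 31 = 5 left.
5 days into August 2098 → August 5, 2098.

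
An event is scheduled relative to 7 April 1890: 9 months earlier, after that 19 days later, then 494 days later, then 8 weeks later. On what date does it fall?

January 27, 1891

Counting back 9 months from April 7, 1890:
month 4 − 9 = -5, which is month 7 of year 1889 → July 1889.
Day 7 is valid in July, giving July 7, 1889.
Adding 19 days from July 7, 1889:
July has 31 days; 7 + 19 = 26, still in July.
Counting forward 494 days from July 26, 1889:
July has 31 days, so 31 − 26 = 5 days remain after July 26, 1889; 494 − 5 = 489 left.
August 1889 has 31 days: 489 − 31 = 458 left.
September 1889 has 30 days: 458 − 30 = 428 left.
October 1889 has 31 days: 428 − 31 = 397 left.
November 1889 has 30 days: 397 − 30 = 367 left.
December 1889 has 31 days: 367 − 31 = 336 left.
January 1890 has 31 days: 336 − 31 = 305 left.
February 1890 has 28 days (1890 is not a leap year): 305 − 28 = 277 left.
March 1890 has 31 days: 277 − 31 = 246 left.
April 1890 has 30 days: 246 − 30 = 216 left.
May 1890 has 31 days: 216 − 31 = 185 left.
June 1890 has 30 days: 185 − 30 = 155 left.
July 1890 has 31 days: 155 − 31 = 124 left.
August 1890 has 31 days: 124 − 31 = 93 left.
September 1890 has 30 days: 93 − 30 = 63 left.
October 1890 has 31 days: 63 − 31 = 32 left.
November 1890 has 30 days: 32 − 30 = 2 left.
2 days into December 1890 → December 2, 1890.
Counting forward 8 weeks (= 56 days) from December 2, 1890:
December has 31 days, so 31 − 2 = 29 days remain after December 2, 1890; 56 − 29 = 27 left.
27 days into January 1891 → January 27, 1891.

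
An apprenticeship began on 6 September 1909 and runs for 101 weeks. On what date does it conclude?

August 14, 1911

Counting forward 101 weeks = 707 days from September 6, 1909.
September has 30 days, so 30 − 6 = 24 days remain after September 6, 1909; 707 − 24 = 683 left.
October 1909 has 31 days: 683 − 31 = 652 left.
November 1909 has 30 days: 652 − 30 = 622 left.
December 1909 has 31 days: 622 − 31 = 591 left.
January 1910 has 31 days: 591 − 31 = 560 left.
February 1910 has 28 days (1910 is not a leap year): 560 − 28 = 532 left.
March 1910 has 31 days: 532 − 31 = 501 left.
April 1910 has 30 days: 501 − 30 = 471 left.
May 1910 has 31 days: 471 − 31 = 440 left.
June 1910 has 30 days: 440 − 30 = 410 left.
July 1910 has 31 days: 410 − 31 = 379 left.
August 1910 has 31 days: 379 − 31 = 348 left.
September 1910 has 30 days: 348 − 30 = 318 left.
October 1910 has 31 days: 318 − 31 = 287 left.
November 1910 has 30 days: 287 − 30 = 257 left.
December 1910 has 31 days: 257 − 31 = 226 left.
January 1911 has 31 days: 226 − 31 = 195 left.
February 1911 has 28 days (1911 is not a leap year): 195 − 28 = 167 left.
March 1911 has 31 days: 167 − 31 = 136 left.
April 1911 has 30 days: 136 − 30 = 106 left.
May 1911 has 31 days: 106 − 31 = 75 left.
June 1911 has 30 days: 75 − 30 = 45 left.
July 1911 has 31 days: 45 − 31 = 14 left.
14 days into August 1911 → August 14, 1911.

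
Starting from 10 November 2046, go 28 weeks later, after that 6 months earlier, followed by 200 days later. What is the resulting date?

June 13, 2047

Counting forward 28 weeks (= 196 days) from November 10, 2046:
November has 30 days, so 30 − 10 = 20 days remain after November 10, 2046; 196 − 20 = 176 left.
December 2046 has 31 days: 176 − 31 = 145 left.
January 2047 has 31 days: 145 − 31 = 114 left.
February 2047 has 28 days (2047 is not a leap year): 114 − 28 = 86 left.
March 2047 has 31 days: 86 − 31 = 55 left.
April 2047 has 30 days: 55 − 30 = 25 left.
25 days into May 2047 → May 25, 2047.
Subtracting 6 months from May 25, 2047:
month 5 − 6 = -1, which is month 11 of year 2046 → November 2046.
Day 25 is valid in November, giving November 25, 2046.
Counting forward 200 days from November 25, 2046:
November has 30 days, so 30 − 25 = 5 days remain after November 25, 2046; 200 − 5 = 195 left.
December 2046 has 31 days: 195 − 31 = 164 left.
January 2047 has 31 days: 164 − 31 = 133 left.
February 2047 has 28 days (2047 is not a leap year): 133 − 28 = 105 left.
March 2047 has 31 days: 105 − 31 = 74 left.
April 2047 has 30 days: 74 − 30 = 44 left.
May 2047 has 31 days: 44 − 31 = 13 left.
13 days into June 2047 → June 13, 2047.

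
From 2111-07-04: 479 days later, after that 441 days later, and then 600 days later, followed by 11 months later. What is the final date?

August 1, 2116

Counting forward 479 days from July 4, 2111:
July has 31 days, so 31 − 4 = 27 days remain after July 4, 2111; 479 − 27 = 452 left.
August 2111 has 31 days: 452 − 31 = 421 left.
September 2111 has 30 days: 421 − 30 = 391 left.
October 2111 has 31 days: 391 − 31 = 360 left.
November 2111 has 30 days: 360 − 30 = 330 left.
December 2111 has 31 days: 330 − 31 = 299 left.
January 2112 has 31 days: 299 − 31 = 268 left.
February 2112 has 29 days (2112 is a leap year): 268 − 29 = 239 left.
March 2112 has 31 days: 239 − 31 = 208 left.
April 2112 has 30 days: 208 − 30 = 178 left.
May 2112 has 31 days: 178 − 31 = 147 left.
June 2112 has 30 days: 147 − 30 = 117 left.
July 2112 has 31 days: 117 − 31 = 86 left.
August 2112 has 31 days: 86 − 31 = 55 left.
September 2112 has 30 days: 55 − 30 = 25 left.
25 days into October 2112 → October 25, 2112.
Advancing 441 days from October 25, 2112:
October has 31 days, so 31 − 25 = 6 days remain after October 25, 2112; 441 − 6 = 435 left.
November 2112 has 30 days: 435 − 30 = 405 left.
December 2112 has 31 days: 405 − 31 = 374 left.
January 2113 has 31 days: 374 − 31 = 343 left.
February 2113 has 28 days (2113 is not a leap year): 343 − 28 = 315 left.
March 2113 has 31 days: 315 − 31 = 284 left.
April 2113 has 30 days: 284 − 30 = 254 left.
May 2113 has 31 days: 254 − 31 = 223 left.
June 2113 has 30 days: 223 − 30 = 193 left.
July 2113 has 31 days: 193 − 31 = 162 left.
August 2113 has 31 days: 162 − 31 = 131 left.
September 2113 has 30 days: 131 − 30 = 101 left.
October 2113 has 31 days: 101 − 31 = 70 left.
November 2113 has 30 days: 70 − 30 = 40 left.
December 2113 has 31 days: 40 − 31 = 9 left.
9 days into January 2114 → January 9, 2114.
Counting forward 600 days from January 9, 2114:
January has 31 days, so 31 − 9 = 22 days remain after January 9, 2114; 600 − 22 = 578 left.
February 2114 has 28 days (2114 is not a leap year): 578 − 28 = 550 left.
March 2114 has 31 days: 550 − 31 = 519 left.
April 2114 has 30 days: 519 − 30 = 489 left.
May 2114 has 31 days: 489 − 31 = 458 left.
June 2114 has 30 days: 458 − 30 = 428 left.
July 2114 has 31 days: 428 − 31 = 397 left.
August 2114 has 31 days: 397 − 31 = 366 left.
September 2114 has 30 days: 366 − 30 = 336 left.
October 2114 has 31 days: 336 − 31 = 305 left.
November 2114 has 30 days: 305 − 30 = 275 left.
December 2114 has 31 days: 275 − 31 = 244 left.
January 2115 has 31 days: 244 − 31 = 213 left.
February 2115 has 28 days (2115 is not a leap year): 213 − 28 = 185 left.
March 2115 has 31 days: 185 − 31 = 154 left.
April 2115 has 30 days: 154 − 30 = 124 left.
May 2115 has 31 days: 124 − 31 = 93 left.
June 2115 has 30 days: 93 − 30 = 63 left.
July 2115 has 31 days: 63 − 31 = 32 left.
August 2115 has 31 days: 32 − 31 = 1 left.
1 day into September 2115 → September 1, 2115.
Adding 11 months from September 1, 2115:
month 9 + 11 = 20, which is month 8 of year 2116 → August 2116.
Day 1 is valid in August, giving August 1, 2116.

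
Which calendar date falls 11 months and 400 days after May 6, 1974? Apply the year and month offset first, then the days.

May 10, 1976

Advancing 11 months and 400 days from May 6, 1974: first the month/year part, then the days.
month 5 + 11 = 16, which is month 4 of year 1975 → April 1975.
Day 6 is valid in April, giving April 6, 1975.
Now add 400 days from April 6, 1975.
April has 30 days, so 30 − 6 = 24 days remain after April 6, 1975; 400 − 24 = 376 left.
May 1975 has 31 days: 376 − 31 = 345 left.
June 1975 has 30 days: 345 − 30 = 315 left.
July 1975 has 31 days: 315 − 31 = 284 left.
August 1975 has 31 days: 284 − 31 = 253 left.
September 1975 has 30 days: 253 − 30 = 223 left.
October 1975 has 31 days: 223 − 31 = 192 left.
November 1975 has 30 days: 192 − 30 = 162 left.
December 1975 has 31 days: 162 − 31 = 131 left.
January 1976 has 31 days: 131 − 31 = 100 left.
February 1976 has 29 days (1976 is a leap year): 100 − 29 = 71 left.
March 1976 has 31 days: 71 − 31 = 40 left.
April 1976 has 30 days: 40 − 30 = 10 left.
10 days into May 1976 → May 10, 1976.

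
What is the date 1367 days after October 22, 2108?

July 20, 2112

Adding 1367 days from October 22, 2108.
October has 31 days, so 31 − 22 = 9 days remain after October 22, 2108; 1367 − 9 = 1358 left.
November 2108 has 30 days: 1358 − 30 = 1328 left.
December 2108 has 31 days: 1328 − 31 = 1297 left.
January 2109 has 31 days: 1297 − 31 = 1266 left.
February 2109 has 28 days (2109 is not a leap year): 1266 − 28 = 1238 left.
March 2109 has 31 days: 1238 − 31 = 1207 left.
April 2109 has 30 days: 1207 − 30 = 1177 left.
May 2109 has 31 days: 1177 − 31 = 1146 left.
June 2109 has 30 days: 1146 − 30 = 1116 left.
July 2109 has 31 days: 1116 − 31 = 1085 left.
August 2109 has 31 days: 1085 − 31 = 1054 left.
September 2109 has 30 days: 1054 − 30 = 1024 left.
October 2109 has 31 days: 1024 − 31 = 993 left.
November 2109 has 30 days: 993 − 30 = 963 left.
December 2109 has 31 days: 963 − 31 = 932 left.
January 2110 has 31 days: 932 − 31 = 901 left.
February 2110 has 28 days (2110 is not a leap year): 901 − 28 = 873 left.
March 2110 has 31 days: 873 − 31 = 842 left.
April 2110 has 30 days: 842 − 30 = 812 left.
May 2110 has 31 days: 812 − 31 = 781 left.
June 2110 has 30 days: 781 − 30 = 751 left.
July 2110 has 31 days: 751 − 31 = 720 left.
August 2110 has 31 days: 720 − 31 = 689 left.
September 2110 has 30 days: 689 − 30 = 659 left.
October 2110 has 31 days: 659 − 31 = 628 left.
November 2110 has 30 days: 628 − 30 = 598 left.
December 2110 has 31 days: 598 − 31 = 567 left.
January 2111 has 31 days: 567 − 31 = 536 left.
February 2111 has 28 days (2111 is not a leap year): 536 − 28 = 508 left.
March 2111 has 31 days: 508 − 31 = 477 left.
April 2111 has 30 days: 477 − 30 = 447 left.
May 2111 has 31 days: 447 − 31 = 416 left.
June 2111 has 30 days: 416 − 30 = 386 left.
July 2111 has 31 days: 386 − 31 = 355 left.
August 2111 has 31 days: 355 − 31 = 324 left.
September 2111 has 30 days: 324 − 30 = 294 left.
October 2111 has 31 days: 294 − 31 = 263 left.
November 2111 has 30 days: 263 − 30 = 233 left.
December 2111 has 31 days: 233 − 31 = 202 left.
January 2112 has 31 days: 202 − 31 = 171 left.
February 2112 has 29 days (2112 is a leap year): 171 − 29 = 142 left.
March 2112 has 31 days: 142 − 31 = 111 left.
April 2112 has 30 days: 111 − 30 = 81 left.
May 2112 has 31 days: 81 − 31 = 50 left.
June 2112 has 30 days: 50 − 30 = 20 left.
20 days into July 2112 → July 20, 2112.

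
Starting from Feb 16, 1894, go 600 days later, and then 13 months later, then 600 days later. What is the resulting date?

July 2, 1898

Advancing 600 days from February 16, 1894:
February has 28 days, so 28 − 16 = 12 days remain after February 16, 1894; 600 − 12 = 588 left.
March 1894 has 31 days: 588 − 31 = 557 left.
April 1894 has 30 days: 557 − 30 = 527 left.
May 1894 has 31 days: 527 − 31 = 496 left.
June 1894 has 30 days: 496 − 30 = 466 left.
July 1894 has 31 days: 466 − 31 = 435 left.
August 1894 has 31 days: 435 − 31 = 404 left.
September 1894 has 30 days: 404 − 30 = 374 left.
October 1894 has 31 days: 374 − 31 = 343 left.
November 1894 has 30 days: 343 − 30 = 313 left.
December 1894 has 31 days: 313 − 31 = 282 left.
January 1895 has 31 days: 282 − 31 = 251 left.
February 1895 has 28 days (1895 is not a leap year): 251 − 28 = 223 left.
March 1895 has 31 days: 223 − 31 = 192 left.
April 1895 has 30 days: 192 − 30 = 162 left.
May 1895 has 31 days: 162 − 31 = 131 left.
June 1895 has 30 days: 131 − 30 = 101 left.
July 1895 has 31 days: 101 − 31 = 70 left.
August 1895 has 31 days: 70 − 31 = 39 left.
September 1895 has 30 days: 39 − 30 = 9 left.
9 days into October 1895 → October 9, 1895.
Adding 13 months from October 9, 1895:
month 10 + 13 = 23, which is month 11 of year 1896 → November 1896.
Day 9 is valid in November, giving November 9, 1896.
Counting forward 600 days from November 9, 1896:
November has 30 days, so 30 − 9 = 21 days remain after November 9, 1896; 600 − 21 = 579 left.
December 1896 has 31 days: 579 − 31 = 548 left.
January 1897 has 31 days: 548 − 31 = 517 left.
February 1897 has 28 days (1897 is not a leap year): 517 − 28 = 489 left.
March 1897 has 31 days: 489 − 31 = 458 left.
April 1897 has 30 days: 458 − 30 = 428 left.
May 1897 has 31 days: 428 − 31 = 397 left.
June 1897 has 30 days: 397 − 30 = 367 left.
July 1897 has 31 days: 367 − 31 = 336 left.
August 1897 has 31 days: 336 − 31 = 305 left.
September 1897 has 30 days: 305 − 30 = 275 left.
October 1897 has 31 days: 275 − 31 = 244 left.
November 1897 has 30 days: 244 − 30 = 214 left.
December 1897 has 31 days: 214 − 31 = 183 left.
January 1898 has 31 days: 183 − 31 = 152 left.
February 1898 has 28 days (1898 is not a leap year): 152 − 28 = 124 left.
March 1898 has 31 days: 124 − 31 = 93 left.
April 1898 has 30 days: 93 − 30 = 63 left.
May 1898 has 31 days: 63 − 31 = 32 left.
June 1898 has 30 days: 32 − 30 = 2 left.
2 days into July 1898 → July 2, 1898.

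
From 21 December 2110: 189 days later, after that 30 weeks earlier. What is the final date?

November 30, 2110

Adding 189 days from December 21, 2110:
December has 31 days, so 31 − 21 = 10 days remain after December 21, 2110; 189 − 10 = 179 left.
January 2111 has 31 days: 179 − 31 = 148 left.
February 2111 has 28 days (2111 is not a leap year): 148 − 28 = 120 left.
March 2111 has 31 days: 120 − 31 = 89 left.
April 2111 has 30 days: 89 − 30 = 59 left.
May 2111 has 31 days: 59 − 31 = 28 left.
28 days into June 2111 → June 28, 2111.
Counting back 30 weeks (= 210 days) from June 28, 2111:
Going back 28 days from June 28, 2111 reaches the end of the previous month; 210 − 28 = 182 left.
May 2111 has 31 days: 182 − 31 = 151 left.
April 2111 has 30 days: 151 − 30 = 121 left.
March 2111 has 31 days: 121 − 31 = 90 left.
February 2111 has 28 days (2111 is not a leap year): 90 − 28 = 62 left.
January 2111 has 31 days: 62 − 31 = 31 left.
December 2110 has 31 days: 31 − 31 = 0 left.
November 2110 has 30 days; 30 − 0 = 30 → November 30, 2110.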